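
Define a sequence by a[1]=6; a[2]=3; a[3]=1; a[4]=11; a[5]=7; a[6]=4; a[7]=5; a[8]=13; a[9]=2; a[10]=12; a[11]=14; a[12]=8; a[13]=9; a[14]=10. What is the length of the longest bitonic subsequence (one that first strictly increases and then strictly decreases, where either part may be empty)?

inc[i] = longest strictly increasing subsequence ending at i; dec[i] = longest strictly decreasing subsequence starting at i:
i:      1  2  3  4  5  6  7  8  9 10 11 12 13 14
a[i]:   6  3  1 11  7  4  5 13  2 12 14  8  9 10
inc:    1  1  1  2  2  2  3  4  2  4  5  4  5  6
dec:    3  2  1  4  3  2  2  3  1  2  2  1  1  1
Best peak at i=8 (value 13): inc=4, dec=3, length 4+3−1 = 6.

6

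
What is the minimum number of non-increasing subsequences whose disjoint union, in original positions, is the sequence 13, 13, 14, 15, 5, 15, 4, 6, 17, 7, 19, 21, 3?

6

Place each on the leftmost legal pile:
13 → new pile 1 (tops now [13])
13 → pile 1 (tops now [13])
14 → new pile 2 (tops now [13, 14])
15 → new pile 3 (tops now [13, 14, 15])
5 → pile 1 (tops now [5, 14, 15])
15 → pile 3 (tops now [5, 14, 15])
4 → pile 1 (tops now [4, 14, 15])
6 → pile 2 (tops now [4, 6, 15])
17 → new pile 4 (tops now [4, 6, 15, 17])
7 → pile 3 (tops now [4, 6, 7, 17])
19 → new pile 5 (tops now [4, 6, 7, 17, 19])
21 → new pile 6 (tops now [4, 6, 7, 17, 19, 21])
3 → pile 1 (tops now [3, 6, 7, 17, 19, 21])
Six piles.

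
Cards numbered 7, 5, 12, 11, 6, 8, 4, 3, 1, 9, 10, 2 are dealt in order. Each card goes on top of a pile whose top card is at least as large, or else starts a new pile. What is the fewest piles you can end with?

Place each on the leftmost legal pile:
7 → new pile 1 (tops now [7])
5 → pile 1 (tops now [5])
12 → new pile 2 (tops now [5, 12])
11 → pile 2 (tops now [5, 11])
6 → pile 2 (tops now [5, 6])
8 → new pile 3 (tops now [5, 6, 8])
4 → pile 1 (tops now [4, 6, 8])
3 → pile 1 (tops now [3, 6, 8])
1 → pile 1 (tops now [1, 6, 8])
9 → new pile 4 (tops now [1, 6, 8, 9])
10 → new pile 5 (tops now [1, 6, 8, 9, 10])
2 → pile 2 (tops now [1, 2, 8, 9, 10])
Five piles.

5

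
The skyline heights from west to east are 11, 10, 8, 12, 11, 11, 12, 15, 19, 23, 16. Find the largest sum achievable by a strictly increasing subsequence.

90

Let S[i] be the best sum of a strictly increasing subsequence ending at i:
i:      1  2  3  4  5  6  7  8  9 10 11
a[i]:  11 10  8 12 11 11 12 15 19 23 16
S:     11 10  8 23 21 21 33 48 67 90 64
Maximum is 90 (e.g. 10 + 11 + 12 + 15 + 19 + 23).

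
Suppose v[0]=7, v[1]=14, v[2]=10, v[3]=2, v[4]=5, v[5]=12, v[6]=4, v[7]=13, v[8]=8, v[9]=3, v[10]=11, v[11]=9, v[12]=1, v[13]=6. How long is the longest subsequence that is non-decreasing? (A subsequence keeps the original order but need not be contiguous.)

Track the smallest tail for each achievable length (allowing ties):
7 → extends → [7]
14 → extends → [7, 14]
10 → replaces 14 → [7, 10]
2 → replaces 7 → [2, 10]
5 → replaces 10 → [2, 5]
12 → extends → [2, 5, 12]
4 → replaces 5 → [2, 4, 12]
13 → extends → [2, 4, 12, 13]
8 → replaces 12 → [2, 4, 8, 13]
3 → replaces 4 → [2, 3, 8, 13]
11 → replaces 13 → [2, 3, 8, 11]
9 → replaces 11 → [2, 3, 8, 9]
1 → replaces 2 → [1, 3, 8, 9]
6 → replaces 8 → [1, 3, 6, 9]
Four tails, so the longest non-decreasing subsequence has length 4 (e.g. 7, 10, 12, 13).

4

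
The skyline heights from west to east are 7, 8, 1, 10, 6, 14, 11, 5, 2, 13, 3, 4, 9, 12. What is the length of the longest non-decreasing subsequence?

6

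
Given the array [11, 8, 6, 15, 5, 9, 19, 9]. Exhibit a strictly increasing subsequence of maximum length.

11, 15, 19

Patience tails give the LIS length; then backtrack through the dp parents:
11 → extends → [11]
8 → replaces 11 → [8]
6 → replaces 8 → [6]
15 → extends → [6, 15]
5 → replaces 6 → [5, 15]
9 → replaces 15 → [5, 9]
19 → extends → [5, 9, 19]
9 → already a tail → [5, 9, 19]
Length 3; one witness is 11, 15, 19.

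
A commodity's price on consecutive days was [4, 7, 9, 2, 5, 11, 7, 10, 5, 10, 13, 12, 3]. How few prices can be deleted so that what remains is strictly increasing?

Fewest deletions = n − (longest strictly increasing subsequence).
i:      1  2  3  4  5  6  7  8  9 10 11 12 13
a[i]:   4  7  9  2  5 11  7 10  5 10 13 12  3
dp:     1  2  3  1  2  4  3  4  2  4  5  5  2
max dp = 5, so deletions = 13 − 5 = 8.

8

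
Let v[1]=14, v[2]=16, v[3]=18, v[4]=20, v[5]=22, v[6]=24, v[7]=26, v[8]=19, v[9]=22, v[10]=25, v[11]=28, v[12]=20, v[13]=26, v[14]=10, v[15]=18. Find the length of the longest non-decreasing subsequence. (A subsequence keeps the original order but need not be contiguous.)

Let dp[i] be the length of the longest such subsequence ending at index i:
i:      1  2  3  4  5  6  7  8  9 10 11 12 13 14 15
v[i]:  14 16 18 20 22 24 26 19 22 25 28 20 26 10 18
dp:     1  2  3  4  5  6  7  4  6  7  8  5  8  1  4
Maximum dp value is 8.

8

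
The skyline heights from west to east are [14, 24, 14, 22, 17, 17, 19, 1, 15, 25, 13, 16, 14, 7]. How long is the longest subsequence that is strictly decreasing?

6

Negate each value so 'decreasing' becomes 'increasing', then run patience tails on the negated sequence:
-14 → extends → [-14]
-24 → replaces -14 → [-24]
-14 → extends → [-24, -14]
-22 → replaces -14 → [-24, -22]
-17 → extends → [-24, -22, -17]
-17 → already a tail → [-24, -22, -17]
-19 → replaces -17 → [-24, -22, -19]
-1 → extends → [-24, -22, -19, -1]
-15 → replaces -1 → [-24, -22, -19, -15]
-25 → replaces -24 → [-25, -22, -19, -15]
-13 → extends → [-25, -22, -19, -15, -13]
-16 → replaces -15 → [-25, -22, -19, -16, -13]
-14 → replaces -13 → [-25, -22, -19, -16, -14]
-7 → extends → [-25, -22, -19, -16, -14, -7]
Six tails, so the longest strictly decreasing subsequence of the original has length 6.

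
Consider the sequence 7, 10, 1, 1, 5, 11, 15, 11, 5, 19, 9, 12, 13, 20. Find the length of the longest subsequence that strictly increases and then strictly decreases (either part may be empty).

inc[i] = longest strictly increasing subsequence ending at i; dec[i] = longest strictly decreasing subsequence starting at i:
i:      1  2  3  4  5  6  7  8  9 10 11 12 13 14
a[i]:   7 10  1  1  5 11 15 11  5 19  9 12 13 20
inc:    1  2  1  1  2  3  4  3  2  5  3  4  5  6
dec:    2  2  1  1  1  2  3  2  1  2  1  1  1  1
Best peak at i=7 (value 15): inc=4, dec=3, length 4+3−1 = 6.

6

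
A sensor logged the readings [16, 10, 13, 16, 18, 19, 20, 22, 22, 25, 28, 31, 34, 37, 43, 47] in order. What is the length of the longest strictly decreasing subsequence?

Let dp[i] be the longest strictly decreasing subsequence ending at i:
i:      1  2  3  4  5  6  7  8  9 10 11 12 13 14 15 16
a[i]:  16 10 13 16 18 19 20 22 22 25 28 31 34 37 43 47
dp:     1  2  2  1  1  1  1  1  1  1  1  1  1  1  1  1
Maximum is 2.

2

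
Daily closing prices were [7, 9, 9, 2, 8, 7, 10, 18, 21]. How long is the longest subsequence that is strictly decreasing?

3

Let dp[i] be the longest strictly decreasing subsequence ending at i:
i:      1  2  3  4  5  6  7  8  9
a[i]:   7  9  9  2  8  7 10 18 21
dp:     1  1  1  2  2  3  1  1  1
Maximum is 3.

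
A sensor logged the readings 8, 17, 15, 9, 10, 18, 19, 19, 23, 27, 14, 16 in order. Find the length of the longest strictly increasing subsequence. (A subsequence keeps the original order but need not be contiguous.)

Track the smallest tail for each achievable length (strict):
8 → extends → [8]
17 → extends → [8, 17]
15 → replaces 17 → [8, 15]
9 → replaces 15 → [8, 9]
10 → extends → [8, 9, 10]
18 → extends → [8, 9, 10, 18]
19 → extends → [8, 9, 10, 18, 19]
19 → already a tail → [8, 9, 10, 18, 19]
23 → extends → [8, 9, 10, 18, 19, 23]
27 → extends → [8, 9, 10, 18, 19, 23, 27]
14 → replaces 18 → [8, 9, 10, 14, 19, 23, 27]
16 → replaces 19 → [8, 9, 10, 14, 16, 23, 27]
Seven tails, so the longest strictly increasing subsequence has length 7 (e.g. 8, 9, 10, 18, 19, 23, 27).

7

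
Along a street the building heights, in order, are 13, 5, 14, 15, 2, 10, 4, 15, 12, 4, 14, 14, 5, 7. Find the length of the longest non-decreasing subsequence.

Track the smallest tail for each achievable length (allowing ties):
13 → extends → [13]
5 → replaces 13 → [5]
14 → extends → [5, 14]
15 → extends → [5, 14, 15]
2 → replaces 5 → [2, 14, 15]
10 → replaces 14 → [2, 10, 15]
4 → replaces 10 → [2, 4, 15]
15 → extends → [2, 4, 15, 15]
12 → replaces 15 → [2, 4, 12, 15]
4 → replaces 12 → [2, 4, 4, 15]
14 → replaces 15 → [2, 4, 4, 14]
14 → extends → [2, 4, 4, 14, 14]
5 → replaces 14 → [2, 4, 4, 5, 14]
7 → replaces 14 → [2, 4, 4, 5, 7]
Five tails, so the longest non-decreasing subsequence has length 5 (e.g. 5, 10, 12, 14, 14).

5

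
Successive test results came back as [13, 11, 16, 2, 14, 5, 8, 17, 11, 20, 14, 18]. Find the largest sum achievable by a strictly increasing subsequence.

Let S[i] be the best sum of a strictly increasing subsequence ending at i:
i:      1  2  3  4  5  6  7  8  9 10 11 12
a[i]:  13 11 16  2 14  5  8 17 11 20 14 18
S:     13 11 29  2 27  7 15 46 26 66 40 64
Maximum is 66 (e.g. 13 + 16 + 17 + 20).

66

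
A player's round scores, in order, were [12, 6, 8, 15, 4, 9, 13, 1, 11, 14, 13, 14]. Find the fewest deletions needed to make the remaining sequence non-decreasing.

Fewest deletions = n − (longest non-decreasing subsequence).
i:      1  2  3  4  5  6  7  8  9 10 11 12
a[i]:  12  6  8 15  4  9 13  1 11 14 13 14
dp:     1  1  2  3  1  3  4  1  4  5  5  6
max dp = 6, so deletions = 12 − 6 = 6.

6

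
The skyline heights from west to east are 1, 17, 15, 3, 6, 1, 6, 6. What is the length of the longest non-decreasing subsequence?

Let dp[i] be the length of the longest such subsequence ending at index i:
i:      1  2  3  4  5  6  7  8
a[i]:   1 17 15  3  6  1  6  6
dp:     1  2  2  2  3  2  4  5
Maximum dp value is 5.

5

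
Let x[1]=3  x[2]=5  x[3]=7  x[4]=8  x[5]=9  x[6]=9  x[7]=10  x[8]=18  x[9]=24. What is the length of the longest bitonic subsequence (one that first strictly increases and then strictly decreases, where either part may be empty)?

8

inc[i] = longest strictly increasing subsequence ending at i; dec[i] = longest strictly decreasing subsequence starting at i:
i:      1  2  3  4  5  6  7  8  9
x[i]:   3  5  7  8  9  9 10 18 24
inc:    1  2  3  4  5  5  6  7  8
dec:    1  1  1  1  1  1  1  1  1
Best peak at i=9 (value 24): inc=8, dec=1, length 8+1−1 = 8.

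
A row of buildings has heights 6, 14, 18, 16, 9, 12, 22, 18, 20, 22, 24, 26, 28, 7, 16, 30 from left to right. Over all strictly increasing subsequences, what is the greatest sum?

Let S[i] be the best sum of a strictly increasing subsequence ending at i:
i:       1   2   3   4   5   6   7   8   9  10  11  12  13  14  15  16
a[i]:    6  14  18  16   9  12  22  18  20  22  24  26  28   7  16  30
S:       6  20  38  36  15  27  60  54  74  96 120 146 174  13  43 204
Maximum is 204 (e.g. 6 + 14 + 16 + 18 + 20 + 22 + 24 + 26 + 28 + 30).

204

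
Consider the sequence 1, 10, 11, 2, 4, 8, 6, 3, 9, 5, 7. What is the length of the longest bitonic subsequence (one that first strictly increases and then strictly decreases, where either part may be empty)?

inc[i] = longest strictly increasing subsequence ending at i; dec[i] = longest strictly decreasing subsequence starting at i:
i:      1  2  3  4  5  6  7  8  9 10 11
a[i]:   1 10 11  2  4  8  6  3  9  5  7
inc:    1  2  3  2  3  4  4  3  5  4  5
dec:    1  4  4  1  2  3  2  1  2  1  1
Best peak at i=3 (value 11): inc=3, dec=4, length 3+4−1 = 6.

6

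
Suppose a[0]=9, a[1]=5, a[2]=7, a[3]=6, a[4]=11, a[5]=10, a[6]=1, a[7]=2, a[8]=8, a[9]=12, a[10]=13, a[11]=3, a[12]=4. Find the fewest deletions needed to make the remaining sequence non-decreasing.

8

Fewest deletions = n − (longest non-decreasing subsequence).
Patience tails:
9 → extends → [9]
5 → replaces 9 → [5]
7 → extends → [5, 7]
6 → replaces 7 → [5, 6]
11 → extends → [5, 6, 11]
10 → replaces 11 → [5, 6, 10]
1 → replaces 5 → [1, 6, 10]
2 → replaces 6 → [1, 2, 10]
8 → replaces 10 → [1, 2, 8]
12 → extends → [1, 2, 8, 12]
13 → extends → [1, 2, 8, 12, 13]
3 → replaces 8 → [1, 2, 3, 12, 13]
4 → replaces 12 → [1, 2, 3, 4, 13]
Longest non-decreasing subsequence has length 5, so deletions = 13 − 5 = 8.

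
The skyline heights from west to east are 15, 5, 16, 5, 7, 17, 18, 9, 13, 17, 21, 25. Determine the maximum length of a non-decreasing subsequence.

8

Let dp[i] be the length of the longest such subsequence ending at index i:
i:      1  2  3  4  5  6  7  8  9 10 11 12
a[i]:  15  5 16  5  7 17 18  9 13 17 21 25
dp:     1  1  2  2  3  4  5  4  5  6  7  8
Maximum dp value is 8.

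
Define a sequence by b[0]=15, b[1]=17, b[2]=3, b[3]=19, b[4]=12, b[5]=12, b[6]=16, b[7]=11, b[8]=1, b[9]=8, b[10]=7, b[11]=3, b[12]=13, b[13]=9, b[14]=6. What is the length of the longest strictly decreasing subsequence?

Negate each value so 'decreasing' becomes 'increasing', then run patience tails on the negated sequence:
-15 → extends → [-15]
-17 → replaces -15 → [-17]
-3 → extends → [-17, -3]
-19 → replaces -17 → [-19, -3]
-12 → replaces -3 → [-19, -12]
-12 → already a tail → [-19, -12]
-16 → replaces -12 → [-19, -16]
-11 → extends → [-19, -16, -11]
-1 → extends → [-19, -16, -11, -1]
-8 → replaces -1 → [-19, -16, -11, -8]
-7 → extends → [-19, -16, -11, -8, -7]
-3 → extends → [-19, -16, -11, -8, -7, -3]
-13 → replaces -11 → [-19, -16, -13, -8, -7, -3]
-9 → replaces -8 → [-19, -16, -13, -9, -7, -3]
-6 → replaces -3 → [-19, -16, -13, -9, -7, -6]
Six tails, so the longest strictly decreasing subsequence of the original has length 6.

6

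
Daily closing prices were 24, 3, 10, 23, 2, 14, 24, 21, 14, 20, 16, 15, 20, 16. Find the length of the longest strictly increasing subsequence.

5

Track the smallest tail for each achievable length (strict):
24 → extends → [24]
3 → replaces 24 → [3]
10 → extends → [3, 10]
23 → extends → [3, 10, 23]
2 → replaces 3 → [2, 10, 23]
14 → replaces 23 → [2, 10, 14]
24 → extends → [2, 10, 14, 24]
21 → replaces 24 → [2, 10, 14, 21]
14 → already a tail → [2, 10, 14, 21]
20 → replaces 21 → [2, 10, 14, 20]
16 → replaces 20 → [2, 10, 14, 16]
15 → replaces 16 → [2, 10, 14, 15]
20 → extends → [2, 10, 14, 15, 20]
16 → replaces 20 → [2, 10, 14, 15, 16]
Five tails, so the longest strictly increasing subsequence has length 5 (e.g. 3, 10, 14, 16, 20).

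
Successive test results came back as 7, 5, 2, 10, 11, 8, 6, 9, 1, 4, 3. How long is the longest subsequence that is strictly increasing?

Track the smallest tail for each achievable length (strict):
7 → extends → [7]
5 → replaces 7 → [5]
2 → replaces 5 → [2]
10 → extends → [2, 10]
11 → extends → [2, 10, 11]
8 → replaces 10 → [2, 8, 11]
6 → replaces 8 → [2, 6, 11]
9 → replaces 11 → [2, 6, 9]
1 → replaces 2 → [1, 6, 9]
4 → replaces 6 → [1, 4, 9]
3 → replaces 4 → [1, 3, 9]
Three tails, so the longest strictly increasing subsequence has length 3 (e.g. 7, 10, 11).

3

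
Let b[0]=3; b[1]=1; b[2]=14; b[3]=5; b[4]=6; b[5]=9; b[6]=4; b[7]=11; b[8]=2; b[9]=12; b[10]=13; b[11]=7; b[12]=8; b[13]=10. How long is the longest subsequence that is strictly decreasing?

4

Negate each value so 'decreasing' becomes 'increasing', then run patience tails on the negated sequence:
-3 → extends → [-3]
-1 → extends → [-3, -1]
-14 → replaces -3 → [-14, -1]
-5 → replaces -1 → [-14, -5]
-6 → replaces -5 → [-14, -6]
-9 → replaces -6 → [-14, -9]
-4 → extends → [-14, -9, -4]
-11 → replaces -9 → [-14, -11, -4]
-2 → extends → [-14, -11, -4, -2]
-12 → replaces -11 → [-14, -12, -4, -2]
-13 → replaces -12 → [-14, -13, -4, -2]
-7 → replaces -4 → [-14, -13, -7, -2]
-8 → replaces -7 → [-14, -13, -8, -2]
-10 → replaces -8 → [-14, -13, -10, -2]
Four tails, so the longest strictly decreasing subsequence of the original has length 4.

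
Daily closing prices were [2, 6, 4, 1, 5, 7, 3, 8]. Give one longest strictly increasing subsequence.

2, 4, 5, 7, 8

Patience tails give the LIS length; then backtrack through the dp parents:
2 → extends → [2]
6 → extends → [2, 6]
4 → replaces 6 → [2, 4]
1 → replaces 2 → [1, 4]
5 → extends → [1, 4, 5]
7 → extends → [1, 4, 5, 7]
3 → replaces 4 → [1, 3, 5, 7]
8 → extends → [1, 3, 5, 7, 8]
Length 5; one witness is 2, 4, 5, 7, 8.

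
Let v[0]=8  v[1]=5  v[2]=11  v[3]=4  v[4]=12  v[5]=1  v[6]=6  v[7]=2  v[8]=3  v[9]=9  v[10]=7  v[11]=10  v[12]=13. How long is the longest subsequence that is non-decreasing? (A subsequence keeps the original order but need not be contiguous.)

6

Track the smallest tail for each achievable length (allowing ties):
8 → extends → [8]
5 → replaces 8 → [5]
11 → extends → [5, 11]
4 → replaces 5 → [4, 11]
12 → extends → [4, 11, 12]
1 → replaces 4 → [1, 11, 12]
6 → replaces 11 → [1, 6, 12]
2 → replaces 6 → [1, 2, 12]
3 → replaces 12 → [1, 2, 3]
9 → extends → [1, 2, 3, 9]
7 → replaces 9 → [1, 2, 3, 7]
10 → extends → [1, 2, 3, 7, 10]
13 → extends → [1, 2, 3, 7, 10, 13]
Six tails, so the longest non-decreasing subsequence has length 6 (e.g. 1, 2, 3, 9, 10, 13).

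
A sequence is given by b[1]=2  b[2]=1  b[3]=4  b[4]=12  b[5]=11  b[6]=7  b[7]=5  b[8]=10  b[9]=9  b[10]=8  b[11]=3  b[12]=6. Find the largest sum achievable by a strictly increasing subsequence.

Let S[i] be the best sum of a strictly increasing subsequence ending at i:
i:      1  2  3  4  5  6  7  8  9 10 11 12
b[i]:   2  1  4 12 11  7  5 10  9  8  3  6
S:      2  1  6 18 17 13 11 23 22 21  5 17
Maximum is 23 (e.g. 2 + 4 + 7 + 10).

23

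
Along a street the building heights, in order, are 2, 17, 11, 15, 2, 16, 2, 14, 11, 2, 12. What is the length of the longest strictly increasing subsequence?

4

Track the smallest tail for each achievable length (strict):
2 → extends → [2]
17 → extends → [2, 17]
11 → replaces 17 → [2, 11]
15 → extends → [2, 11, 15]
2 → already a tail → [2, 11, 15]
16 → extends → [2, 11, 15, 16]
2 → already a tail → [2, 11, 15, 16]
14 → replaces 15 → [2, 11, 14, 16]
11 → already a tail → [2, 11, 14, 16]
2 → already a tail → [2, 11, 14, 16]
12 → replaces 14 → [2, 11, 12, 16]
Four tails, so the longest strictly increasing subsequence has length 4 (e.g. 2, 11, 15, 16).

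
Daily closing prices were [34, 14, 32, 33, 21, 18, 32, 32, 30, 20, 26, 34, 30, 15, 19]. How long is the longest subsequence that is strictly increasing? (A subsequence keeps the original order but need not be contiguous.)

5

Let dp[i] be the length of the longest such subsequence ending at index i:
i:      1  2  3  4  5  6  7  8  9 10 11 12 13 14 15
a[i]:  34 14 32 33 21 18 32 32 30 20 26 34 30 15 19
dp:     1  1  2  3  2  2  3  3  3  3  4  5  5  2  3
Maximum dp value is 5.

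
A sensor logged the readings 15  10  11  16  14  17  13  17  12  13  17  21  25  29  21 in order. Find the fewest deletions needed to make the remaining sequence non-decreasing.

Fewest deletions = n − (longest non-decreasing subsequence).
i:      1  2  3  4  5  6  7  8  9 10 11 12 13 14 15
a[i]:  15 10 11 16 14 17 13 17 12 13 17 21 25 29 21
dp:     1  1  2  3  3  4  3  5  3  4  6  7  8  9  8
max dp = 9, so deletions = 15 − 9 = 6.

6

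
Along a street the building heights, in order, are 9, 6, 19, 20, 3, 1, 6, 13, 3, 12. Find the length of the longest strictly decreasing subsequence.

4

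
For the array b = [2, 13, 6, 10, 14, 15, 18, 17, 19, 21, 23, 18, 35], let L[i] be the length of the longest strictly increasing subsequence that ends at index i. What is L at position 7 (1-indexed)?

6

dp[i] = 1 + max{dp[j] : j<i, b[j]<b[i]} (or 1 if no such j):
i:      1  2  3  4  5  6  7  8  9 10 11 12 13
b[i]:   2 13  6 10 14 15 18 17 19 21 23 18 35
dp:     1  2  2  3  4  5  6  6  7  8  9  7 10
At index 7 the value is 6.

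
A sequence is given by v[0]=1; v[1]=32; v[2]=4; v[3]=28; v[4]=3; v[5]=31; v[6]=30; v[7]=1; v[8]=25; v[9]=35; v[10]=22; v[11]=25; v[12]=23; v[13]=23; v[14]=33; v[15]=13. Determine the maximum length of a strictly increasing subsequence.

5

Let dp[i] be the length of the longest such subsequence ending at index i:
i:      0  1  2  3  4  5  6  7  8  9 10 11 12 13 14 15
v[i]:   1 32  4 28  3 31 30  1 25 35 22 25 23 23 33 13
dp:     1  2  2  3  2  4  4  1  3  5  3  4  4  4  5  3
Maximum dp value is 5.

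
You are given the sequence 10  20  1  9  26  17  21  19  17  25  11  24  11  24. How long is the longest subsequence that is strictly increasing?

5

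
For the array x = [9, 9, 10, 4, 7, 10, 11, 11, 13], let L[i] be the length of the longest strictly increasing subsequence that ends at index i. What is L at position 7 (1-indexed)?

dp[i] = 1 + max{dp[j] : j<i, x[j]<x[i]} (or 1 if no such j):
i:      1  2  3  4  5  6  7  8  9
x[i]:   9  9 10  4  7 10 11 11 13
dp:     1  1  2  1  2  3  4  4  5
At index 7 the value is 4.

4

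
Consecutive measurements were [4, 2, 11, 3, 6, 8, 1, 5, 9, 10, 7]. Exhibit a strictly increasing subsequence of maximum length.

Patience tails give the LIS length; then backtrack through the dp parents:
4 → extends → [4]
2 → replaces 4 → [2]
11 → extends → [2, 11]
3 → replaces 11 → [2, 3]
6 → extends → [2, 3, 6]
8 → extends → [2, 3, 6, 8]
1 → replaces 2 → [1, 3, 6, 8]
5 → replaces 6 → [1, 3, 5, 8]
9 → extends → [1, 3, 5, 8, 9]
10 → extends → [1, 3, 5, 8, 9, 10]
7 → replaces 8 → [1, 3, 5, 7, 9, 10]
Length 6; one witness is 2, 3, 6, 8, 9, 10.

2, 3, 6, 8, 9, 10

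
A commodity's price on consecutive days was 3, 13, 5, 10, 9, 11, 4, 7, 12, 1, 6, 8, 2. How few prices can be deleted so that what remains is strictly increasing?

8

Fewest deletions = n − (longest strictly increasing subsequence).
i:      1  2  3  4  5  6  7  8  9 10 11 12 13
a[i]:   3 13  5 10  9 11  4  7 12  1  6  8  2
dp:     1  2  2  3  3  4  2  3  5  1  3  4  2
max dp = 5, so deletions = 13 − 5 = 8.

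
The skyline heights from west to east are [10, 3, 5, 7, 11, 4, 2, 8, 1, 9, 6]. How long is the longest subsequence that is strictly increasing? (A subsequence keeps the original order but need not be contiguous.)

Track the smallest tail for each achievable length (strict):
10 → extends → [10]
3 → replaces 10 → [3]
5 → extends → [3, 5]
7 → extends → [3, 5, 7]
11 → extends → [3, 5, 7, 11]
4 → replaces 5 → [3, 4, 7, 11]
2 → replaces 3 → [2, 4, 7, 11]
8 → replaces 11 → [2, 4, 7, 8]
1 → replaces 2 → [1, 4, 7, 8]
9 → extends → [1, 4, 7, 8, 9]
6 → replaces 7 → [1, 4, 6, 8, 9]
Five tails, so the longest strictly increasing subsequence has length 5 (e.g. 3, 5, 7, 8, 9).

5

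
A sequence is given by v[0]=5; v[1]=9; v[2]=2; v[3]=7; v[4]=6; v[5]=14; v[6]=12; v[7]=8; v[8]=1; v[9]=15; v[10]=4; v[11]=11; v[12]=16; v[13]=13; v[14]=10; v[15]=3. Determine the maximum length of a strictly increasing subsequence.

5

Track the smallest tail for each achievable length (strict):
5 → extends → [5]
9 → extends → [5, 9]
2 → replaces 5 → [2, 9]
7 → replaces 9 → [2, 7]
6 → replaces 7 → [2, 6]
14 → extends → [2, 6, 14]
12 → replaces 14 → [2, 6, 12]
8 → replaces 12 → [2, 6, 8]
1 → replaces 2 → [1, 6, 8]
15 → extends → [1, 6, 8, 15]
4 → replaces 6 → [1, 4, 8, 15]
11 → replaces 15 → [1, 4, 8, 11]
16 → extends → [1, 4, 8, 11, 16]
13 → replaces 16 → [1, 4, 8, 11, 13]
10 → replaces 11 → [1, 4, 8, 10, 13]
3 → replaces 4 → [1, 3, 8, 10, 13]
Five tails, so the longest strictly increasing subsequence has length 5 (e.g. 5, 9, 14, 15, 16).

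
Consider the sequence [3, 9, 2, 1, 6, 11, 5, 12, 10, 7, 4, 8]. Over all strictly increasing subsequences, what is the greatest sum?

35

Let S[i] be the best sum of a strictly increasing subsequence ending at i:
i:      1  2  3  4  5  6  7  8  9 10 11 12
a[i]:   3  9  2  1  6 11  5 12 10  7  4  8
S:      3 12  2  1  9 23  8 35 22 16  7 24
Maximum is 35 (e.g. 3 + 9 + 11 + 12).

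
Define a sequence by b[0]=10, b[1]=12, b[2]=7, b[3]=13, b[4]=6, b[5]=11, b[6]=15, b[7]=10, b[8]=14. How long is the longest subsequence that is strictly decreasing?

3

Let dp[i] be the longest strictly decreasing subsequence ending at i:
i:      0  1  2  3  4  5  6  7  8
b[i]:  10 12  7 13  6 11 15 10 14
dp:     1  1  2  1  3  2  1  3  2
Maximum is 3.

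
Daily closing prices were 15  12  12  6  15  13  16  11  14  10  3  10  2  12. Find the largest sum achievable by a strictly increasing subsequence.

Let S[i] be the best sum of a strictly increasing subsequence ending at i:
i:      1  2  3  4  5  6  7  8  9 10 11 12 13 14
a[i]:  15 12 12  6 15 13 16 11 14 10  3 10  2 12
S:     15 12 12  6 27 25 43 17 39 16  3 16  2 29
Maximum is 43 (e.g. 12 + 15 + 16).

43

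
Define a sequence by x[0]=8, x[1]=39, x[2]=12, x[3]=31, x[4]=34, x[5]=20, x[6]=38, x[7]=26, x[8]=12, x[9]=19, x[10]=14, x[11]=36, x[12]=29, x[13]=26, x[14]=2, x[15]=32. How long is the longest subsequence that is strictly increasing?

6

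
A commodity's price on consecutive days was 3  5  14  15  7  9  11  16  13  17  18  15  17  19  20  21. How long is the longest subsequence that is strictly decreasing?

2

Let dp[i] be the longest strictly decreasing subsequence ending at i:
i:      1  2  3  4  5  6  7  8  9 10 11 12 13 14 15 16
a[i]:   3  5 14 15  7  9 11 16 13 17 18 15 17 19 20 21
dp:     1  1  1  1  2  2  2  1  2  1  1  2  2  1  1  1
Maximum is 2.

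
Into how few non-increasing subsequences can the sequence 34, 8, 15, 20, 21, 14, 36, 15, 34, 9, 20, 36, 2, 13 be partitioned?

The minimum number of non-increasing subsequences covering a sequence equals the length of its longest strictly increasing subsequence.
LIS length is 6 (e.g. 8, 15, 20, 21, 34, 36), so 6 piles are needed.

6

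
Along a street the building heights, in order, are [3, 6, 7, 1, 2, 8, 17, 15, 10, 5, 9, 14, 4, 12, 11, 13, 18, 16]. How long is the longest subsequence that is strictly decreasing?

5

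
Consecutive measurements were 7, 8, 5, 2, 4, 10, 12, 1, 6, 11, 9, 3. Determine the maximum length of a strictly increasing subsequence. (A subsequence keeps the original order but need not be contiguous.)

4

Track the smallest tail for each achievable length (strict):
7 → extends → [7]
8 → extends → [7, 8]
5 → replaces 7 → [5, 8]
2 → replaces 5 → [2, 8]
4 → replaces 8 → [2, 4]
10 → extends → [2, 4, 10]
12 → extends → [2, 4, 10, 12]
1 → replaces 2 → [1, 4, 10, 12]
6 → replaces 10 → [1, 4, 6, 12]
11 → replaces 12 → [1, 4, 6, 11]
9 → replaces 11 → [1, 4, 6, 9]
3 → replaces 4 → [1, 3, 6, 9]
Four tails, so the longest strictly increasing subsequence has length 4 (e.g. 7, 8, 10, 12).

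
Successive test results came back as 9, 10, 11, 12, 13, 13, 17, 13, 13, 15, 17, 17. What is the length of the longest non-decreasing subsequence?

Track the smallest tail for each achievable length (allowing ties):
9 → extends → [9]
10 → extends → [9, 10]
11 → extends → [9, 10, 11]
12 → extends → [9, 10, 11, 12]
13 → extends → [9, 10, 11, 12, 13]
13 → extends → [9, 10, 11, 12, 13, 13]
17 → extends → [9, 10, 11, 12, 13, 13, 17]
13 → replaces 17 → [9, 10, 11, 12, 13, 13, 13]
13 → extends → [9, 10, 11, 12, 13, 13, 13, 13]
15 → extends → [9, 10, 11, 12, 13, 13, 13, 13, 15]
17 → extends → [9, 10, 11, 12, 13, 13, 13, 13, 15, 17]
17 → extends → [9, 10, 11, 12, 13, 13, 13, 13, 15, 17, 17]
Eleven tails, so the longest non-decreasing subsequence has length 11 (e.g. 9, 10, 11, 12, 13, 13, 13, 13, 15, 17, 17).

11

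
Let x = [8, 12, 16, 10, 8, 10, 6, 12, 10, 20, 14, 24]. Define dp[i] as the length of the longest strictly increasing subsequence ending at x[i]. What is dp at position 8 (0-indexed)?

2

dp[i] = 1 + max{dp[j] : j<i, x[j]<x[i]} (or 1 if no such j):
i:      0  1  2  3  4  5  6  7  8  9 10 11
x[i]:   8 12 16 10  8 10  6 12 10 20 14 24
dp:     1  2  3  2  1  2  1  3  2  4  4  5
At index 8 the value is 2.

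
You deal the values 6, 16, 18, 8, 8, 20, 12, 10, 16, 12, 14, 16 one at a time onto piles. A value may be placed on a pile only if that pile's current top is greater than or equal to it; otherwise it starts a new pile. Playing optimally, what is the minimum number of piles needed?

6

Place each on the leftmost legal pile:
6 → new pile 1 (tops now [6])
16 → new pile 2 (tops now [6, 16])
18 → new pile 3 (tops now [6, 16, 18])
8 → pile 2 (tops now [6, 8, 18])
8 → pile 2 (tops now [6, 8, 18])
20 → new pile 4 (tops now [6, 8, 18, 20])
12 → pile 3 (tops now [6, 8, 12, 20])
10 → pile 3 (tops now [6, 8, 10, 20])
16 → pile 4 (tops now [6, 8, 10, 16])
12 → pile 4 (tops now [6, 8, 10, 12])
14 → new pile 5 (tops now [6, 8, 10, 12, 14])
16 → new pile 6 (tops now [6, 8, 10, 12, 14, 16])
Six piles.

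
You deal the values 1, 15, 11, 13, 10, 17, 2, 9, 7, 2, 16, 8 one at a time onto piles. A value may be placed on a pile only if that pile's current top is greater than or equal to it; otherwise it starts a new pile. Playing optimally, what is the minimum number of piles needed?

Place each on the leftmost legal pile:
1 → new pile 1 (tops now [1])
15 → new pile 2 (tops now [1, 15])
11 → pile 2 (tops now [1, 11])
13 → new pile 3 (tops now [1, 11, 13])
10 → pile 2 (tops now [1, 10, 13])
17 → new pile 4 (tops now [1, 10, 13, 17])
2 → pile 2 (tops now [1, 2, 13, 17])
9 → pile 3 (tops now [1, 2, 9, 17])
7 → pile 3 (tops now [1, 2, 7, 17])
2 → pile 2 (tops now [1, 2, 7, 17])
16 → pile 4 (tops now [1, 2, 7, 16])
8 → pile 4 (tops now [1, 2, 7, 8])
Four piles.

4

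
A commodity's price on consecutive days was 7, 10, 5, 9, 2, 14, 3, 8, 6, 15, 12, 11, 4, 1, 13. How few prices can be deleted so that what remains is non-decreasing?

10

Fewest deletions = n − (longest non-decreasing subsequence).
Patience tails:
7 → extends → [7]
10 → extends → [7, 10]
5 → replaces 7 → [5, 10]
9 → replaces 10 → [5, 9]
2 → replaces 5 → [2, 9]
14 → extends → [2, 9, 14]
3 → replaces 9 → [2, 3, 14]
8 → replaces 14 → [2, 3, 8]
6 → replaces 8 → [2, 3, 6]
15 → extends → [2, 3, 6, 15]
12 → replaces 15 → [2, 3, 6, 12]
11 → replaces 12 → [2, 3, 6, 11]
4 → replaces 6 → [2, 3, 4, 11]
1 → replaces 2 → [1, 3, 4, 11]
13 → extends → [1, 3, 4, 11, 13]
Longest non-decreasing subsequence has length 5, so deletions = 15 − 5 = 10.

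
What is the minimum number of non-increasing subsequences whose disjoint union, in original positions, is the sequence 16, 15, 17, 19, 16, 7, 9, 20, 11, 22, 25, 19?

6

Place each on the leftmost legal pile:
16 → new pile 1 (tops now [16])
15 → pile 1 (tops now [15])
17 → new pile 2 (tops now [15, 17])
19 → new pile 3 (tops now [15, 17, 19])
16 → pile 2 (tops now [15, 16, 19])
7 → pile 1 (tops now [7, 16, 19])
9 → pile 2 (tops now [7, 9, 19])
20 → new pile 4 (tops now [7, 9, 19, 20])
11 → pile 3 (tops now [7, 9, 11, 20])
22 → new pile 5 (tops now [7, 9, 11, 20, 22])
25 → new pile 6 (tops now [7, 9, 11, 20, 22, 25])
19 → pile 4 (tops now [7, 9, 11, 19, 22, 25])
Six piles.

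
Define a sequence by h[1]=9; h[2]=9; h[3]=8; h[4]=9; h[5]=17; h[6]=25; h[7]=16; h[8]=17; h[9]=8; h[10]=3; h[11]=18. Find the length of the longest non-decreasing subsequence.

Let dp[i] be the length of the longest such subsequence ending at index i:
i:      1  2  3  4  5  6  7  8  9 10 11
h[i]:   9  9  8  9 17 25 16 17  8  3 18
dp:     1  2  1  3  4  5  4  5  2  1  6
Maximum dp value is 6.

6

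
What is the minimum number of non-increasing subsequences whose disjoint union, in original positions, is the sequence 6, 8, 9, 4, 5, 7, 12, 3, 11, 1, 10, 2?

Place each on the leftmost legal pile:
6 → new pile 1 (tops now [6])
8 → new pile 2 (tops now [6, 8])
9 → new pile 3 (tops now [6, 8, 9])
4 → pile 1 (tops now [4, 8, 9])
5 → pile 2 (tops now [4, 5, 9])
7 → pile 3 (tops now [4, 5, 7])
12 → new pile 4 (tops now [4, 5, 7, 12])
3 → pile 1 (tops now [3, 5, 7, 12])
11 → pile 4 (tops now [3, 5, 7, 11])
1 → pile 1 (tops now [1, 5, 7, 11])
10 → pile 4 (tops now [1, 5, 7, 10])
2 → pile 2 (tops now [1, 2, 7, 10])
Four piles.

4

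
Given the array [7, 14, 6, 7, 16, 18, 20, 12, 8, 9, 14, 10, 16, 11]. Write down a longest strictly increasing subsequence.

Patience tails give the LIS length; then backtrack through the dp parents:
7 → extends → [7]
14 → extends → [7, 14]
6 → replaces 7 → [6, 14]
7 → replaces 14 → [6, 7]
16 → extends → [6, 7, 16]
18 → extends → [6, 7, 16, 18]
20 → extends → [6, 7, 16, 18, 20]
12 → replaces 16 → [6, 7, 12, 18, 20]
8 → replaces 12 → [6, 7, 8, 18, 20]
9 → replaces 18 → [6, 7, 8, 9, 20]
14 → replaces 20 → [6, 7, 8, 9, 14]
10 → replaces 14 → [6, 7, 8, 9, 10]
16 → extends → [6, 7, 8, 9, 10, 16]
11 → replaces 16 → [6, 7, 8, 9, 10, 11]
Length 6; one witness is 6, 7, 8, 9, 14, 16.

6, 7, 8, 9, 14, 16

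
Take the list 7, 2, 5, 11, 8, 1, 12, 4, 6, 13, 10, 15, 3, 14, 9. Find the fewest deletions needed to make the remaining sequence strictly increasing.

9

Fewest deletions = n − (longest strictly increasing subsequence).
i:      1  2  3  4  5  6  7  8  9 10 11 12 13 14 15
a[i]:   7  2  5 11  8  1 12  4  6 13 10 15  3 14  9
dp:     1  1  2  3  3  1  4  2  3  5  4  6  2  6  4
max dp = 6, so deletions = 15 − 6 = 9.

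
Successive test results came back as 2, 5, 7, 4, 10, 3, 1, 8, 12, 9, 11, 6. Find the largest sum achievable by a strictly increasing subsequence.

42

Let S[i] be the best sum of a strictly increasing subsequence ending at i:
i:      1  2  3  4  5  6  7  8  9 10 11 12
a[i]:   2  5  7  4 10  3  1  8 12  9 11  6
S:      2  7 14  6 24  5  1 22 36 31 42 13
Maximum is 42 (e.g. 2 + 5 + 7 + 8 + 9 + 11).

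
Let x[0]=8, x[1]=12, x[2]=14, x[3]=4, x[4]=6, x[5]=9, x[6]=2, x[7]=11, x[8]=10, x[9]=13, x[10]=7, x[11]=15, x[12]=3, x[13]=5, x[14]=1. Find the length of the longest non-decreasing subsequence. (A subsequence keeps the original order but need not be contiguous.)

6

Track the smallest tail for each achievable length (allowing ties):
8 → extends → [8]
12 → extends → [8, 12]
14 → extends → [8, 12, 14]
4 → replaces 8 → [4, 12, 14]
6 → replaces 12 → [4, 6, 14]
9 → replaces 14 → [4, 6, 9]
2 → replaces 4 → [2, 6, 9]
11 → extends → [2, 6, 9, 11]
10 → replaces 11 → [2, 6, 9, 10]
13 → extends → [2, 6, 9, 10, 13]
7 → replaces 9 → [2, 6, 7, 10, 13]
15 → extends → [2, 6, 7, 10, 13, 15]
3 → replaces 6 → [2, 3, 7, 10, 13, 15]
5 → replaces 7 → [2, 3, 5, 10, 13, 15]
1 → replaces 2 → [1, 3, 5, 10, 13, 15]
Six tails, so the longest non-decreasing subsequence has length 6 (e.g. 4, 6, 9, 11, 13, 15).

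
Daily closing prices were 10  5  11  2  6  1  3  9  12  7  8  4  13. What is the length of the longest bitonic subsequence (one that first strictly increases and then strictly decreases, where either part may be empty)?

6

inc[i] = longest strictly increasing subsequence ending at i; dec[i] = longest strictly decreasing subsequence starting at i:
i:      1  2  3  4  5  6  7  8  9 10 11 12 13
a[i]:  10  5 11  2  6  1  3  9 12  7  8  4 13
inc:    1  1  2  1  2  1  2  3  4  3  4  3  5
dec:    4  3  4  2  2  1  1  3  3  2  2  1  1
Best peak at i=9 (value 12): inc=4, dec=3, length 4+3−1 = 6.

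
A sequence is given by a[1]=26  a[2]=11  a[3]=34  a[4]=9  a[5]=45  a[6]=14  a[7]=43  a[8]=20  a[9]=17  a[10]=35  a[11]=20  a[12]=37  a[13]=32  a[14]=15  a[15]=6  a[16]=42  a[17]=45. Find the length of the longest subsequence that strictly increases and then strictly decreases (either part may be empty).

inc[i] = longest strictly increasing subsequence ending at i; dec[i] = longest strictly decreasing subsequence starting at i:
i:      1  2  3  4  5  6  7  8  9 10 11 12 13 14 15 16 17
a[i]:  26 11 34  9 45 14 43 20 17 35 20 37 32 15  6 42 45
inc:    1  1  2  1  3  2  3  3  3  4  4  5  5  3  1  6  7
dec:    5  3  5  2  6  2  5  4  3  4  3  4  3  2  1  1  1
Best peak at i=5 (value 45): inc=3, dec=6, length 3+6−1 = 8.

8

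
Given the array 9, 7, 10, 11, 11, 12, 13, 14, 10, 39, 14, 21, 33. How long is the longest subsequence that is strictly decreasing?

2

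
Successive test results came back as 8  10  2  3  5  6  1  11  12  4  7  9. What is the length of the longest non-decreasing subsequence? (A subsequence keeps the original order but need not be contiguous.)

Track the smallest tail for each achievable length (allowing ties):
8 → extends → [8]
10 → extends → [8, 10]
2 → replaces 8 → [2, 10]
3 → replaces 10 → [2, 3]
5 → extends → [2, 3, 5]
6 → extends → [2, 3, 5, 6]
1 → replaces 2 → [1, 3, 5, 6]
11 → extends → [1, 3, 5, 6, 11]
12 → extends → [1, 3, 5, 6, 11, 12]
4 → replaces 5 → [1, 3, 4, 6, 11, 12]
7 → replaces 11 → [1, 3, 4, 6, 7, 12]
9 → replaces 12 → [1, 3, 4, 6, 7, 9]
Six tails, so the longest non-decreasing subsequence has length 6 (e.g. 2, 3, 5, 6, 11, 12).

6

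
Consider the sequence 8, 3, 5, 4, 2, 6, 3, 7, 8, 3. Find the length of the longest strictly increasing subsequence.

5

Track the smallest tail for each achievable length (strict):
8 → extends → [8]
3 → replaces 8 → [3]
5 → extends → [3, 5]
4 → replaces 5 → [3, 4]
2 → replaces 3 → [2, 4]
6 → extends → [2, 4, 6]
3 → replaces 4 → [2, 3, 6]
7 → extends → [2, 3, 6, 7]
8 → extends → [2, 3, 6, 7, 8]
3 → already a tail → [2, 3, 6, 7, 8]
Five tails, so the longest strictly increasing subsequence has length 5 (e.g. 3, 5, 6, 7, 8).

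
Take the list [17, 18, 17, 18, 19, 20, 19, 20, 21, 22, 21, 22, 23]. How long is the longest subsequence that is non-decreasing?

10

Let dp[i] be the length of the longest such subsequence ending at index i:
i:      1  2  3  4  5  6  7  8  9 10 11 12 13
a[i]:  17 18 17 18 19 20 19 20 21 22 21 22 23
dp:     1  2  2  3  4  5  5  6  7  8  8  9 10
Maximum dp value is 10.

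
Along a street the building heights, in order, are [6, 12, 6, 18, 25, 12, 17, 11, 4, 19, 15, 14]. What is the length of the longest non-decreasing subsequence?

Let dp[i] be the length of the longest such subsequence ending at index i:
i:      1  2  3  4  5  6  7  8  9 10 11 12
a[i]:   6 12  6 18 25 12 17 11  4 19 15 14
dp:     1  2  2  3  4  3  4  3  1  5  4  4
Maximum dp value is 5.

5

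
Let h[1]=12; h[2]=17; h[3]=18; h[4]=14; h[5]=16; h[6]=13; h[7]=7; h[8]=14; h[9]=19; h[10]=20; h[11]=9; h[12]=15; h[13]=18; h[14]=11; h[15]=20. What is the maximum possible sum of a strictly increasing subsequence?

Let S[i] be the best sum of a strictly increasing subsequence ending at i:
i:      1  2  3  4  5  6  7  8  9 10 11 12 13 14 15
h[i]:  12 17 18 14 16 13  7 14 19 20  9 15 18 11 20
S:     12 29 47 26 42 25  7 39 66 86 16 54 72 27 92
Maximum is 92 (e.g. 12 + 13 + 14 + 15 + 18 + 20).

92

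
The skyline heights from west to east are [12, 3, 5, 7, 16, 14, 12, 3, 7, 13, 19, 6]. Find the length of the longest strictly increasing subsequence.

6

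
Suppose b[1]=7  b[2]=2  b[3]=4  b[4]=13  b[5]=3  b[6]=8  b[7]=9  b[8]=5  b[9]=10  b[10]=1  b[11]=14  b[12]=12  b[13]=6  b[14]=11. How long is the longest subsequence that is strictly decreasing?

Negate each value so 'decreasing' becomes 'increasing', then run patience tails on the negated sequence:
-7 → extends → [-7]
-2 → extends → [-7, -2]
-4 → replaces -2 → [-7, -4]
-13 → replaces -7 → [-13, -4]
-3 → extends → [-13, -4, -3]
-8 → replaces -4 → [-13, -8, -3]
-9 → replaces -8 → [-13, -9, -3]
-5 → replaces -3 → [-13, -9, -5]
-10 → replaces -9 → [-13, -10, -5]
-1 → extends → [-13, -10, -5, -1]
-14 → replaces -13 → [-14, -10, -5, -1]
-12 → replaces -10 → [-14, -12, -5, -1]
-6 → replaces -5 → [-14, -12, -6, -1]
-11 → replaces -6 → [-14, -12, -11, -1]
Four tails, so the longest strictly decreasing subsequence of the original has length 4.

4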